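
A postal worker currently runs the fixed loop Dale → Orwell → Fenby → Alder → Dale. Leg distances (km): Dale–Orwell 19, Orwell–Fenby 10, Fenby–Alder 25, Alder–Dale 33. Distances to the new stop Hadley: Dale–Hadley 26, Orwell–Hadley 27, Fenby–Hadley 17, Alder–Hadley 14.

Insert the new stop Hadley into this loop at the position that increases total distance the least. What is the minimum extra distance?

Insertion cost between consecutive stops i–j is d(i,Hadley) + d(Hadley,j) − d(i,j):
  between Dale and Orwell: 26 + 27 − 19 = 34
  between Orwell and Fenby: 27 + 17 − 10 = 34
  between Fenby and Alder: 17 + 14 − 25 = 6
  between Alder and Dale: 14 + 26 − 33 = 7
Cheapest insertion is between Fenby and Alder, adding 6.
New total = 87 + 6 = 93.

Adding 6 km by placing Hadley on the Fenby–Alder leg.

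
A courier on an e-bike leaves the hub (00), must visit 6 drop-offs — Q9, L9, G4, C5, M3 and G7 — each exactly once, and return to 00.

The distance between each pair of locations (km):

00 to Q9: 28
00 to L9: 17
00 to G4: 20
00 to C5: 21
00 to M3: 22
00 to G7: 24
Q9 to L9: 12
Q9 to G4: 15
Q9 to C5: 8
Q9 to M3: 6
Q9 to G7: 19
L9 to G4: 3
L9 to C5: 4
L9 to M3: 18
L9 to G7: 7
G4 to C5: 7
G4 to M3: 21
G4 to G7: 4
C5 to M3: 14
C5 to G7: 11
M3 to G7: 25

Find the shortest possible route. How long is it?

Minimum total distance: 71 km.

With 6 stops there are 6!/2 = 360 distinct round trips (a route and its reverse cost the same).
00-Q9-L9-G4-C5-M3-G7-00: 28+12+3+7+14+25+24 = 113
00-Q9-L9-G4-C5-G7-M3-00: 28+12+3+7+11+25+22 = 108
00-Q9-L9-G4-M3-C5-G7-00: 28+12+3+21+14+11+24 = 113
00-Q9-L9-G4-M3-G7-C5-00: 28+12+3+21+25+11+21 = 121
00-Q9-L9-G4-G7-C5-M3-00: 28+12+3+4+11+14+22 = 94
00-Q9-L9-G4-G7-M3-C5-00: 28+12+3+4+25+14+21 = 107
00-Q9-L9-C5-G4-M3-G7-00: 28+12+4+7+21+25+24 = 121
00-Q9-L9-C5-G4-G7-M3-00: 28+12+4+7+4+25+22 = 102
… (352 more)
00-L9-G4-G7-C5-Q9-M3-00: 17+3+4+11+8+6+22 = 71  ← best
The minimum is 71.
One optimal route: 00 → L9 → G4 → G7 → C5 → Q9 → M3 → 00 (or its reverse).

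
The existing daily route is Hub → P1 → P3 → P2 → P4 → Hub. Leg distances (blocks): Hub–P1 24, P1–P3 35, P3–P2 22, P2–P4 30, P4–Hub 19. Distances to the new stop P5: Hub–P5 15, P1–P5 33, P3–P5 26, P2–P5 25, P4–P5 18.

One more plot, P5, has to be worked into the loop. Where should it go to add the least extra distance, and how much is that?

Insertion cost between consecutive stops i–j is d(i,P5) + d(P5,j) − d(i,j):
  between Hub and P1: 15 + 33 − 24 = 24
  between P1 and P3: 33 + 26 − 35 = 24
  between P3 and P2: 26 + 25 − 22 = 29
  between P2 and P4: 25 + 18 − 30 = 13
  between P4 and Hub: 18 + 15 − 19 = 14
Cheapest insertion is between P2 and P4, adding 13.
New total = 130 + 13 = 143.

Minimum extra distance: 13 blocks, inserting P5 between P2 and P4.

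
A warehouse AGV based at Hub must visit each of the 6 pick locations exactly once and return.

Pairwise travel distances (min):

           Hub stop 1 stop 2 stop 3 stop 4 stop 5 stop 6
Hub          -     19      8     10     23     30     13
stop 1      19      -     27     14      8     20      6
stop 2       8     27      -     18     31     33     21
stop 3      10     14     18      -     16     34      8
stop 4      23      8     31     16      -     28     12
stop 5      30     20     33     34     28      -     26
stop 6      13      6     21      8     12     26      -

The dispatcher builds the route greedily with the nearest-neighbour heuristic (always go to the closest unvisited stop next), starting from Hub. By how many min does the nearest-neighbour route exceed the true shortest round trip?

From Hub: stop 2=8, stop 3=10, stop 6=13, stop 1=19, stop 4=23, stop 5=30 → choose stop 2 (8).
From stop 2: stop 3=18, stop 6=21, stop 1=27, stop 4=31, stop 5=33 → choose stop 3 (18).
From stop 3: stop 6=8, stop 1=14, stop 4=16, stop 5=34 → choose stop 6 (8).
From stop 6: stop 1=6, stop 4=12, stop 5=26 → choose stop 1 (6).
From stop 1: stop 4=8, stop 5=20 → choose stop 4 (8).
From stop 4: stop 5=28 → choose stop 5 (28).
NN route Hub → stop 2 → stop 3 → stop 6 → stop 1 → stop 4 → stop 5 → Hub costs 106.
Optimal: Hub → stop 2 → stop 5 → stop 1 → stop 4 → stop 6 → stop 3 → Hub costs 99 (by enumerating all 360 distinct tours).
Excess = 106 − 99 = 7.

Excess over optimum: 7 min.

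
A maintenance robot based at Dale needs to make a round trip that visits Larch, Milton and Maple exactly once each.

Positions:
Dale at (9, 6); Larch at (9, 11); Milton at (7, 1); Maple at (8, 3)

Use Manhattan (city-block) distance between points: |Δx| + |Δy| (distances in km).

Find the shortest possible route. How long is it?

24 km — the shortest possible round trip.

With 3 stops there are 3!/2 = 3 distinct round trips (a route and its reverse cost the same).
Dale→Larch→Milton→Maple→Dale: 5+12+3+4 = 24
Dale→Larch→Maple→Milton→Dale: 5+9+3+7 = 24
Dale→Milton→Larch→Maple→Dale: 7+12+9+4 = 32
The minimum is 24.
One optimal route: Dale → Larch → Milton → Maple → Dale (or its reverse).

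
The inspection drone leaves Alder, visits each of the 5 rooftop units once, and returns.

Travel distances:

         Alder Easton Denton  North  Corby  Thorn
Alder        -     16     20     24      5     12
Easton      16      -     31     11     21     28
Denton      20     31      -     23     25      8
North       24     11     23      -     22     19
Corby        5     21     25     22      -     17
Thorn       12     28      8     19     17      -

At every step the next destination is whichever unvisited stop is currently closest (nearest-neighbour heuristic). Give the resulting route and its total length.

80 along Alder → Corby → Thorn → Denton → North → Easton → Alder.

Alder → [Corby:5 / Thorn:12 / Easton:16 / Denton:20 / North:24] → Corby (5)
Corby → [Thorn:17 / Easton:21 / North:22 / Denton:25] → Thorn (17)
Thorn → [Denton:8 / North:19 / Easton:28] → Denton (8)
Denton → [North:23 / Easton:31] → North (23)
North → [Easton:11] → Easton (11)
Return Easton→Alder: 16.
Total = 5 + 17 + 8 + 23 + 11 + 16 = 80.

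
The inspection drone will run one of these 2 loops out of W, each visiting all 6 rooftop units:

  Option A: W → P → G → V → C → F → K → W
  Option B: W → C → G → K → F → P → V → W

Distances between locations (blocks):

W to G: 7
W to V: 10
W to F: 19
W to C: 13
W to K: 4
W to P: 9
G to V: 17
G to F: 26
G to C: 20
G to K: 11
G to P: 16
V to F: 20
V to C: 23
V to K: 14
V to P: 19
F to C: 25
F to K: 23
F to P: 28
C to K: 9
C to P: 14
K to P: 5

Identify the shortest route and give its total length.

117 blocks — Option A is the shortest.

Option A: 9 + 16 + 17 + 23 + 25 + 23 + 4 = 117
Option B: 13 + 20 + 11 + 23 + 28 + 19 + 10 = 124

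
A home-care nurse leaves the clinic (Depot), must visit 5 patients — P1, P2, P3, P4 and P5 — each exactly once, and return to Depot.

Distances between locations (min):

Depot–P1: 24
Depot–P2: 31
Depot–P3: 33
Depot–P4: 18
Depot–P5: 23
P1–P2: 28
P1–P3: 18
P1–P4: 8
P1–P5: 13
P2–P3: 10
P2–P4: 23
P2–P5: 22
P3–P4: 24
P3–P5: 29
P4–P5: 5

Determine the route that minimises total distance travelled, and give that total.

95 min — the shortest possible round trip.

There are 60 distinct closed tours to check (reversals are equivalent).
Depot→P1→P2→P3→P4→P5→Depot: 24+28+10+24+5+23 = 114
Depot→P1→P2→P3→P5→P4→Depot: 24+28+10+29+5+18 = 114
Depot→P1→P2→P4→P3→P5→Depot: 24+28+23+24+29+23 = 151
Depot→P1→P2→P4→P5→P3→Depot: 24+28+23+5+29+33 = 142
Depot→P1→P2→P5→P3→P4→Depot: 24+28+22+29+24+18 = 145
Depot→P1→P2→P5→P4→P3→Depot: 24+28+22+5+24+33 = 136
Depot→P1→P3→P2→P4→P5→Depot: 24+18+10+23+5+23 = 103
Depot→P1→P3→P2→P5→P4→Depot: 24+18+10+22+5+18 = 97
Depot→P1→P3→P4→P2→P5→Depot: 24+18+24+23+22+23 = 134
Depot→P1→P3→P4→P5→P2→Depot: 24+18+24+5+22+31 = 124
Depot→P1→P3→P5→P2→P4→Depot: 24+18+29+22+23+18 = 134
Depot→P1→P3→P5→P4→P2→Depot: 24+18+29+5+23+31 = 130
Depot→P1→P4→P2→P3→P5→Depot: 24+8+23+10+29+23 = 117
Depot→P1→P4→P2→P5→P3→Depot: 24+8+23+22+29+33 = 139
… (46 more)
Depot→P2→P3→P1→P4→P5→Depot: 31+10+18+8+5+23 = 95  ← best
The minimum is 95.
One optimal route: Depot → P2 → P3 → P1 → P4 → P5 → Depot (or its reverse).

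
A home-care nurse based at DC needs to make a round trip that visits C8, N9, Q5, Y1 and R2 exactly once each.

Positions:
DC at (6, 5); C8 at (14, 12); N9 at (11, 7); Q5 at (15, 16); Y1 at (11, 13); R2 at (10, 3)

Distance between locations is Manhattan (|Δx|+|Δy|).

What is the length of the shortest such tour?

Minimum total distance: 44.

There are 60 distinct closed tours to check (reversals are equivalent).
DC → C8 → N9 → Q5 → Y1 → R2 → DC: 15+8+13+7+11+6 = 60
DC → C8 → N9 → Q5 → R2 → Y1 → DC: 15+8+13+18+11+13 = 78
DC → C8 → N9 → Y1 → Q5 → R2 → DC: 15+8+6+7+18+6 = 60
DC → C8 → N9 → Y1 → R2 → Q5 → DC: 15+8+6+11+18+20 = 78
DC → C8 → N9 → R2 → Q5 → Y1 → DC: 15+8+5+18+7+13 = 66
DC → C8 → N9 → R2 → Y1 → Q5 → DC: 15+8+5+11+7+20 = 66
DC → C8 → Q5 → N9 → Y1 → R2 → DC: 15+5+13+6+11+6 = 56
DC → C8 → Q5 → N9 → R2 → Y1 → DC: 15+5+13+5+11+13 = 62
DC → C8 → Q5 → Y1 → N9 → R2 → DC: 15+5+7+6+5+6 = 44
DC → C8 → Q5 → Y1 → R2 → N9 → DC: 15+5+7+11+5+7 = 50
DC → C8 → Q5 → R2 → N9 → Y1 → DC: 15+5+18+5+6+13 = 62
DC → C8 → Q5 → R2 → Y1 → N9 → DC: 15+5+18+11+6+7 = 62
DC → C8 → Y1 → N9 → Q5 → R2 → DC: 15+4+6+13+18+6 = 62
DC → C8 → Y1 → N9 → R2 → Q5 → DC: 15+4+6+5+18+20 = 68
… (46 more)
The minimum is 44.
One optimal route: DC → C8 → Q5 → Y1 → N9 → R2 → DC (or its reverse).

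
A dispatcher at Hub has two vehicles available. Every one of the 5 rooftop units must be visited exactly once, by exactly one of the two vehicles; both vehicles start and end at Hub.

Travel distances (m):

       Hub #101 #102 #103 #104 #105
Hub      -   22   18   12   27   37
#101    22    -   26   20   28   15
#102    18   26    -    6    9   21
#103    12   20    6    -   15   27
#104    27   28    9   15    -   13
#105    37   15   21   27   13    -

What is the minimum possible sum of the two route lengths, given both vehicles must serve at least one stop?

101 m — the smallest possible combined total.

Check every non-empty split of the stops between the two vehicles; for each half take its own optimal tour:
  {#101} + {#102, #103, #104, #105}: 44 + 77 = 121
  {#102} + {#101, #103, #104, #105}: 36 + 77 = 113
  {#101, #102} + {#103, #104, #105}: 66 + 77 = 143
  {#103} + {#101, #102, #104, #105}: 24 + 77 = 101
  {#101, #103} + {#102, #104, #105}: 54 + 77 = 131
  {#102, #103} + {#101, #104, #105}: 36 + 77 = 113
  … (15 splits in total)
Best: vehicle 1 Hub → #103 → Hub = 24; vehicle 2 Hub → #101 → #105 → #104 → #102 → Hub = 77; combined 101.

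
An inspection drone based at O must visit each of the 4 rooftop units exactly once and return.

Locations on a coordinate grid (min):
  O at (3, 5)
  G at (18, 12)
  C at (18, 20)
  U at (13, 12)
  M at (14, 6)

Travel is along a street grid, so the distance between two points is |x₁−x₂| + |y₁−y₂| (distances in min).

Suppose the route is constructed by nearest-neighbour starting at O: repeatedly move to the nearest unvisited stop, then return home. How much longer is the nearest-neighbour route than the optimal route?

O: M=12, U=17, G=22, C=30 ⇒ M
M: U=7, G=10, C=18 ⇒ U
U: G=5, C=13 ⇒ G
G: C=8 ⇒ C
NN route O → M → U → G → C → O costs 62.
Optimal: O → U → G → C → M → O costs 60 (by enumerating all 12 distinct tours).
Excess = 62 − 60 = 2.

Excess over optimum: 2 min.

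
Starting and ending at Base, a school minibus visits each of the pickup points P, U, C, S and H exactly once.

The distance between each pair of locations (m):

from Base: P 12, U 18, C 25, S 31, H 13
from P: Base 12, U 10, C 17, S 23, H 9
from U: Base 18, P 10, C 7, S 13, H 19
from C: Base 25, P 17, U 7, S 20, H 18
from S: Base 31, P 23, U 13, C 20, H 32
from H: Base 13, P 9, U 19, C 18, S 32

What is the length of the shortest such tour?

Minimum total distance: 86 m.

Base - P - U - C - S - H - Base: 12+10+7+20+32+13 = 94
Base - P - U - C - H - S - Base: 12+10+7+18+32+31 = 110
Base - P - U - S - C - H - Base: 12+10+13+20+18+13 = 86
Base - P - U - S - H - C - Base: 12+10+13+32+18+25 = 110
Base - P - U - H - C - S - Base: 12+10+19+18+20+31 = 110
Base - P - U - H - S - C - Base: 12+10+19+32+20+25 = 118
Base - P - C - U - S - H - Base: 12+17+7+13+32+13 = 94
Base - P - C - U - H - S - Base: 12+17+7+19+32+31 = 118
Base - P - C - S - U - H - Base: 12+17+20+13+19+13 = 94
Base - P - C - S - H - U - Base: 12+17+20+32+19+18 = 118
Base - P - C - H - U - S - Base: 12+17+18+19+13+31 = 110
Base - P - C - H - S - U - Base: 12+17+18+32+13+18 = 110
Base - P - S - U - C - H - Base: 12+23+13+7+18+13 = 86
Base - P - S - U - H - C - Base: 12+23+13+19+18+25 = 110
… (46 more)
The minimum is 86.
One optimal route: Base → P → U → S → C → H → Base (or its reverse).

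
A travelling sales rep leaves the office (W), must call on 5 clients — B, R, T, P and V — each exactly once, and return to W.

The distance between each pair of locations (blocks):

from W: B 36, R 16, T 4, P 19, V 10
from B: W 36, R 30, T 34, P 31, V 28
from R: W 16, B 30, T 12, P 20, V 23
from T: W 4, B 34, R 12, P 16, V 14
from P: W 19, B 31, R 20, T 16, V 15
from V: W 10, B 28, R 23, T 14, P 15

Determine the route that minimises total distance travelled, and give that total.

W-B-R-T-P-V-W: 36+30+12+16+15+10 = 119
W-B-R-T-V-P-W: 36+30+12+14+15+19 = 126
W-B-R-P-T-V-W: 36+30+20+16+14+10 = 126
W-B-R-P-V-T-W: 36+30+20+15+14+4 = 119
W-B-R-V-T-P-W: 36+30+23+14+16+19 = 138
W-B-R-V-P-T-W: 36+30+23+15+16+4 = 124
W-B-T-R-P-V-W: 36+34+12+20+15+10 = 127
W-B-T-R-V-P-W: 36+34+12+23+15+19 = 139
W-B-T-P-R-V-W: 36+34+16+20+23+10 = 139
W-B-T-P-V-R-W: 36+34+16+15+23+16 = 140
W-B-T-V-R-P-W: 36+34+14+23+20+19 = 146
W-B-T-V-P-R-W: 36+34+14+15+20+16 = 135
W-B-P-R-T-V-W: 36+31+20+12+14+10 = 123
W-B-P-R-V-T-W: 36+31+20+23+14+4 = 128
… (46 more)
W-T-R-B-P-V-W: 4+12+30+31+15+10 = 102  ← best
The minimum is 102.
One optimal route: W → T → R → B → P → V → W (or its reverse).

102 blocks — the shortest possible round trip.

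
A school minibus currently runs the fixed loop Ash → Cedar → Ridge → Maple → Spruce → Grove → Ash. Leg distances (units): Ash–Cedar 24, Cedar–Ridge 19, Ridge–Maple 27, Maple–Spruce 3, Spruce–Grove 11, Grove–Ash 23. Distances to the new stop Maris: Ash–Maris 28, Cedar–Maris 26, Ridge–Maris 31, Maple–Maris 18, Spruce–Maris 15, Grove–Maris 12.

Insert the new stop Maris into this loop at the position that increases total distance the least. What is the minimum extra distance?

Minimum extra distance: 16, inserting Maris between Spruce and Grove.

Insertion cost between consecutive stops i–j is d(i,Maris) + d(Maris,j) − d(i,j):
  between Ash and Cedar: 28 + 26 − 24 = 30
  between Cedar and Ridge: 26 + 31 − 19 = 38
  between Ridge and Maple: 31 + 18 − 27 = 22
  between Maple and Spruce: 18 + 15 − 3 = 30
  between Spruce and Grove: 15 + 12 − 11 = 16
  between Grove and Ash: 12 + 28 − 23 = 17
Cheapest insertion is between Spruce and Grove, adding 16.
New total = 107 + 16 = 123.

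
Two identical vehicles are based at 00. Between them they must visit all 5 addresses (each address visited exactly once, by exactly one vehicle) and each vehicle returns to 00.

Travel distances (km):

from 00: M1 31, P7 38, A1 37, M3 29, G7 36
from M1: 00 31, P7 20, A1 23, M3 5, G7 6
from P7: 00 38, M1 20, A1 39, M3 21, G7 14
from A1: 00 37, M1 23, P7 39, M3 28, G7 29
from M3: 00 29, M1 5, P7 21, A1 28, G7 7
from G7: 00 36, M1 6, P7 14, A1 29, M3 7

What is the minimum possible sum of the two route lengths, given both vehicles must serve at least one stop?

Minimum combined distance: 166 km.

Try each way of splitting the stops between the two vehicles (each non-empty) and, for each split, find the best tour for each vehicle:
  {M1} + {P7, A1, M3, G7}: 62 + 124 = 186
  {P7} + {M1, A1, M3, G7}: 76 + 102 = 178
  {M1, P7} + {A1, M3, G7}: 89 + 102 = 191
  {A1} + {M1, P7, M3, G7}: 74 + 92 = 166
  {M1, A1} + {P7, M3, G7}: 91 + 88 = 179
  {P7, A1} + {M1, M3, G7}: 114 + 73 = 187
  … (15 splits in total)
Best: vehicle 1 00 → A1 → 00 = 74; vehicle 2 00 → P7 → G7 → M1 → M3 → 00 = 92; combined 166.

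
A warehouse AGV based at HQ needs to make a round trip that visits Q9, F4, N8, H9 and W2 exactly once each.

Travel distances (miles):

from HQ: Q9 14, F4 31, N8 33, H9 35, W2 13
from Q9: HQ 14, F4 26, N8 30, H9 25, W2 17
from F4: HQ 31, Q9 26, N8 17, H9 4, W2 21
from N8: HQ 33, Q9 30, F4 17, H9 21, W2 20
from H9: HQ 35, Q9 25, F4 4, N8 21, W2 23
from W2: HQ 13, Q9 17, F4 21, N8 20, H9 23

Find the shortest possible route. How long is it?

With 5 stops there are 5!/2 = 60 distinct round trips (a route and its reverse cost the same).
HQ → Q9 → F4 → N8 → H9 → W2 → HQ: 14+26+17+21+23+13 = 114
HQ → Q9 → F4 → N8 → W2 → H9 → HQ: 14+26+17+20+23+35 = 135
HQ → Q9 → F4 → H9 → N8 → W2 → HQ: 14+26+4+21+20+13 = 98
HQ → Q9 → F4 → H9 → W2 → N8 → HQ: 14+26+4+23+20+33 = 120
HQ → Q9 → F4 → W2 → N8 → H9 → HQ: 14+26+21+20+21+35 = 137
HQ → Q9 → F4 → W2 → H9 → N8 → HQ: 14+26+21+23+21+33 = 138
HQ → Q9 → N8 → F4 → H9 → W2 → HQ: 14+30+17+4+23+13 = 101
HQ → Q9 → N8 → F4 → W2 → H9 → HQ: 14+30+17+21+23+35 = 140
HQ → Q9 → N8 → H9 → F4 → W2 → HQ: 14+30+21+4+21+13 = 103
HQ → Q9 → N8 → H9 → W2 → F4 → HQ: 14+30+21+23+21+31 = 140
HQ → Q9 → N8 → W2 → F4 → H9 → HQ: 14+30+20+21+4+35 = 124
HQ → Q9 → N8 → W2 → H9 → F4 → HQ: 14+30+20+23+4+31 = 122
HQ → Q9 → H9 → F4 → N8 → W2 → HQ: 14+25+4+17+20+13 = 93
HQ → Q9 → H9 → F4 → W2 → N8 → HQ: 14+25+4+21+20+33 = 117
… (46 more)
The minimum is 93.
One optimal route: HQ → Q9 → H9 → F4 → N8 → W2 → HQ (or its reverse).

Shortest round trip = 93 miles.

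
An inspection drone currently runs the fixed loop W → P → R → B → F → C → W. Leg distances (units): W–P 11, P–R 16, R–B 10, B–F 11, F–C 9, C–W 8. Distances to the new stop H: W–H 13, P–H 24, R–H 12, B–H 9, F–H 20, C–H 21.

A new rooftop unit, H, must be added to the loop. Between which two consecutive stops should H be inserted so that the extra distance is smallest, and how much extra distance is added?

Insertion cost between consecutive stops i–j is d(i,H) + d(H,j) − d(i,j):
  between W and P: 13 + 24 − 11 = 26
  between P and R: 24 + 12 − 16 = 20
  between R and B: 12 + 9 − 10 = 11
  between B and F: 9 + 20 − 11 = 18
  between F and C: 20 + 21 − 9 = 32
  between C and W: 21 + 13 − 8 = 26
Cheapest insertion is between R and B, adding 11.
New total = 65 + 11 = 76.

Adding 11 by placing H on the R–B leg.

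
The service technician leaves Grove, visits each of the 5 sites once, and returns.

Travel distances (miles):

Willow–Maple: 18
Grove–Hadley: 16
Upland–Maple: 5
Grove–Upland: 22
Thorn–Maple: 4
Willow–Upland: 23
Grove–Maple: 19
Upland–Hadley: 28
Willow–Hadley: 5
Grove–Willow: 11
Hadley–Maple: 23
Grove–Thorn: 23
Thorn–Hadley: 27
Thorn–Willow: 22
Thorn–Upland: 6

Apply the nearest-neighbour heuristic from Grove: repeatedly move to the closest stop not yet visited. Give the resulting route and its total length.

Total distance 71 miles via the nearest-neighbour route Grove → Willow → Hadley → Maple → Thorn → Upland → Grove.

At Grove the remaining stops are Willow 11, Hadley 16, Maple 19, Upland 22, Thorn 23; go to Willow.
At Willow the remaining stops are Hadley 5, Maple 18, Thorn 22, Upland 23; go to Hadley.
At Hadley the remaining stops are Maple 23, Thorn 27, Upland 28; go to Maple.
At Maple the remaining stops are Thorn 4, Upland 5; go to Thorn.
At Thorn the remaining stops are Upland 6; go to Upland.
Return Upland→Grove: 22.
Total = 11 + 5 + 23 + 4 + 6 + 22 = 71.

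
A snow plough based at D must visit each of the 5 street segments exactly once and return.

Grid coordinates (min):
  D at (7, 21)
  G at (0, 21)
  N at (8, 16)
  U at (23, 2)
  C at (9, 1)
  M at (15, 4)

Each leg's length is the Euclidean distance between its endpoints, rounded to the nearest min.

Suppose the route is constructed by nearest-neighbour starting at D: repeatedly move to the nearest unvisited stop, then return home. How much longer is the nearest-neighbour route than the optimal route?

The nearest-neighbour route is 6 min longer than optimal.

From D: N=5, G=7, M=19, C=20, U=25 → choose N (5).
From N: G=9, M=14, C=15, U=21 → choose G (9).
From G: C=22, M=23, U=30 → choose C (22).
From C: M=7, U=14 → choose M (7).
From M: U=8 → choose U (8).
NN route D → N → G → C → M → U → D costs 76.
Optimal: D → G → C → U → M → N → D costs 70 (by enumerating all 60 distinct tours).
Excess = 76 − 70 = 6.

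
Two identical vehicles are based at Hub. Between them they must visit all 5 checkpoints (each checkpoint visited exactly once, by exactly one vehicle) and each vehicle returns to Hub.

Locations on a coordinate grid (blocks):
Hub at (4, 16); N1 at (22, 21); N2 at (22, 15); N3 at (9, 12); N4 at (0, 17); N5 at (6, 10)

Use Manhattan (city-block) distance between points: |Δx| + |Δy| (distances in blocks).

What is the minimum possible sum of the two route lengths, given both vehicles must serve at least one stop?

68 blocks — the smallest possible combined total.

There are 2^4 − 1 = 15 ways to divide the 5 stops into two non-empty groups. For each, the best each vehicle can do is its own shortest tour through its group:
  {N1} + {N2, N3, N4, N5}: 46 + 58 = 104
  {N2} + {N1, N3, N4, N5}: 38 + 66 = 104
  {N1, N2} + {N3, N4, N5}: 48 + 32 = 80
  {N3} + {N1, N2, N4, N5}: 18 + 66 = 84
  {N1, N3} + {N2, N4, N5}: 54 + 58 = 112
  {N2, N3} + {N1, N4, N5}: 44 + 66 = 110
  … (15 splits in total)
  {N4} + {N1, N2, N3, N5}: 10 + 58 = 68  ← best
Best: vehicle 1 Hub → N4 → Hub = 10; vehicle 2 Hub → N1 → N2 → N3 → N5 → Hub = 58; combined 68.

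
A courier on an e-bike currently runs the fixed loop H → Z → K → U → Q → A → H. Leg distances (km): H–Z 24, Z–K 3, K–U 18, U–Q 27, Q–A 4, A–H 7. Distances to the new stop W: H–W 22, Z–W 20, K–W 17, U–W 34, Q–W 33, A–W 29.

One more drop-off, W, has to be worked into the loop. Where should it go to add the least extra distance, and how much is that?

Insertion cost between consecutive stops i–j is d(i,W) + d(W,j) − d(i,j):
  between H and Z: 22 + 20 − 24 = 18
  between Z and K: 20 + 17 − 3 = 34
  between K and U: 17 + 34 − 18 = 33
  between U and Q: 34 + 33 − 27 = 40
  between Q and A: 33 + 29 − 4 = 58
  between A and H: 29 + 22 − 7 = 44
Cheapest insertion is between H and Z, adding 18.
New total = 83 + 18 = 101.

Minimum extra distance: 18 km, inserting W between H and Z.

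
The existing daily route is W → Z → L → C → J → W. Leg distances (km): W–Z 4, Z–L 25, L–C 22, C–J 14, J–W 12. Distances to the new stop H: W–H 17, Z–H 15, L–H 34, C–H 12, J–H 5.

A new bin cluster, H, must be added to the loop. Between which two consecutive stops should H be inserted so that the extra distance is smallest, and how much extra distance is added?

Insertion cost between consecutive stops i–j is d(i,H) + d(H,j) − d(i,j):
  between W and Z: 17 + 15 − 4 = 28
  between Z and L: 15 + 34 − 25 = 24
  between L and C: 34 + 12 − 22 = 24
  between C and J: 12 + 5 − 14 = 3
  between J and W: 5 + 17 − 12 = 10
Cheapest insertion is between C and J, adding 3.
New total = 77 + 3 = 80.

Minimum extra distance: 3 km, inserting H between C and J.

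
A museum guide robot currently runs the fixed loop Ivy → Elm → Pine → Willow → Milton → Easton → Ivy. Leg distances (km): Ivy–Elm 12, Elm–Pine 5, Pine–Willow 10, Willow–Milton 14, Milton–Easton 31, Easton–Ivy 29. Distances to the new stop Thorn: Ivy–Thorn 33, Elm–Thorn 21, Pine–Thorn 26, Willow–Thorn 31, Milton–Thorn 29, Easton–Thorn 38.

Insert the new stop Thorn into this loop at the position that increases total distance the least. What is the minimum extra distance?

Minimum extra distance: 36 km, inserting Thorn between Milton and Easton.

Insertion cost between consecutive stops i–j is d(i,Thorn) + d(Thorn,j) − d(i,j):
  between Ivy and Elm: 33 + 21 − 12 = 42
  between Elm and Pine: 21 + 26 − 5 = 42
  between Pine and Willow: 26 + 31 − 10 = 47
  between Willow and Milton: 31 + 29 − 14 = 46
  between Milton and Easton: 29 + 38 − 31 = 36
  between Easton and Ivy: 38 + 33 − 29 = 42
Cheapest insertion is between Milton and Easton, adding 36.
New total = 101 + 36 = 137.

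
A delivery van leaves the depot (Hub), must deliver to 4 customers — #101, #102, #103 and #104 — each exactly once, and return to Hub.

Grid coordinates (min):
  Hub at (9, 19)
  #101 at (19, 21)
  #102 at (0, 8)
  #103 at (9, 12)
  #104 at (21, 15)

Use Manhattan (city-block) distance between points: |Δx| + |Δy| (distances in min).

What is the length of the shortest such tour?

Hub-#101-#102-#103-#104-Hub: 12+32+13+15+16 = 88
Hub-#101-#102-#104-#103-Hub: 12+32+28+15+7 = 94
Hub-#101-#103-#102-#104-Hub: 12+19+13+28+16 = 88
Hub-#101-#103-#104-#102-Hub: 12+19+15+28+20 = 94
Hub-#101-#104-#102-#103-Hub: 12+8+28+13+7 = 68
Hub-#101-#104-#103-#102-Hub: 12+8+15+13+20 = 68
Hub-#102-#101-#103-#104-Hub: 20+32+19+15+16 = 102
Hub-#102-#101-#104-#103-Hub: 20+32+8+15+7 = 82
Hub-#102-#103-#101-#104-Hub: 20+13+19+8+16 = 76
Hub-#102-#104-#101-#103-Hub: 20+28+8+19+7 = 82
Hub-#103-#101-#102-#104-Hub: 7+19+32+28+16 = 102
Hub-#103-#102-#101-#104-Hub: 7+13+32+8+16 = 76
The minimum is 68.
One optimal route: Hub → #101 → #104 → #102 → #103 → Hub (or its reverse).

Minimum total distance: 68 min.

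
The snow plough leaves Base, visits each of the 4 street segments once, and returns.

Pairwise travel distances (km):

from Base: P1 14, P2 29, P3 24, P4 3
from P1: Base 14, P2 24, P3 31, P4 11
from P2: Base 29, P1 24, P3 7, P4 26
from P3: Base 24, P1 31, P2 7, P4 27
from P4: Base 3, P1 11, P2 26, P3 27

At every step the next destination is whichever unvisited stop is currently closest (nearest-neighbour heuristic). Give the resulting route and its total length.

At Base the remaining stops are P4 3, P1 14, P3 24, P2 29; go to P4.
At P4 the remaining stops are P1 11, P2 26, P3 27; go to P1.
At P1 the remaining stops are P2 24, P3 31; go to P2.
At P2 the remaining stops are P3 7; go to P3.
Return P3→Base: 24.
Total = 3 + 11 + 24 + 7 + 24 = 69.

69 km along Base → P4 → P1 → P2 → P3 → Base.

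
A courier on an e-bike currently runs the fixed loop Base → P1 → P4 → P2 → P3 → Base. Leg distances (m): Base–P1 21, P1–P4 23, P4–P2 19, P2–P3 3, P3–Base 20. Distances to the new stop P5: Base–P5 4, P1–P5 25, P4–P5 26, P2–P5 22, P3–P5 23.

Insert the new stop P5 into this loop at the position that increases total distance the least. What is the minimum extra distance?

+7 m — insert P5 between P3 and Base.

Insertion cost between consecutive stops i–j is d(i,P5) + d(P5,j) − d(i,j):
  between Base and P1: 4 + 25 − 21 = 8
  between P1 and P4: 25 + 26 − 23 = 28
  between P4 and P2: 26 + 22 − 19 = 29
  between P2 and P3: 22 + 23 − 3 = 42
  between P3 and Base: 23 + 4 − 20 = 7
Cheapest insertion is between P3 and Base, adding 7.
New total = 86 + 7 = 93.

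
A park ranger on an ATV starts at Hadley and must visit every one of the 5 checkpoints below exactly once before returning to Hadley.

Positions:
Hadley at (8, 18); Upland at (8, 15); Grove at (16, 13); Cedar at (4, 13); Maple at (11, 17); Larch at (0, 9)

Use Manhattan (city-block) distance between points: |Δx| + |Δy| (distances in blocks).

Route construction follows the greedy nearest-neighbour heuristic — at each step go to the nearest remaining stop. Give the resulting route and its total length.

From Hadley: distances to unvisited — Upland=3, Maple=4, Cedar=9, Grove=13, Larch=17. Nearest is Upland (3).
From Upland: distances to unvisited — Maple=5, Cedar=6, Grove=10, Larch=14. Nearest is Maple (5).
From Maple: distances to unvisited — Grove=9, Cedar=11, Larch=19. Nearest is Grove (9).
From Grove: distances to unvisited — Cedar=12, Larch=20. Nearest is Cedar (12).
From Cedar: distances to unvisited — Larch=8. Nearest is Larch (8).
Return Larch→Hadley: 17.
Total = 3 + 5 + 9 + 12 + 8 + 17 = 54.

Total distance 54 blocks via the nearest-neighbour route Hadley → Upland → Maple → Grove → Cedar → Larch → Hadley.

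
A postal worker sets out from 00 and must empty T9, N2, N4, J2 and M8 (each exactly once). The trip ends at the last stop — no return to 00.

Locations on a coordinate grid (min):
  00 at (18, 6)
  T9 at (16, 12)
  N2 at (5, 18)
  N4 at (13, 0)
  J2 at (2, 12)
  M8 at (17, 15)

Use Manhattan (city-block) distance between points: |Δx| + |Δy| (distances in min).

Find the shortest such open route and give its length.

There are 5! = 120 possible orderings.
00 → T9 → N2 → N4 → J2 → M8: 8+17+26+23+18 = 92
00 → T9 → N2 → N4 → M8 → J2: 8+17+26+19+18 = 88
00 → T9 → N2 → J2 → N4 → M8: 8+17+9+23+19 = 76
00 → T9 → N2 → J2 → M8 → N4: 8+17+9+18+19 = 71
00 → T9 → N2 → M8 → N4 → J2: 8+17+15+19+23 = 82
00 → T9 → N2 → M8 → J2 → N4: 8+17+15+18+23 = 81
00 → T9 → N4 → N2 → J2 → M8: 8+15+26+9+18 = 76
00 → T9 → N4 → N2 → M8 → J2: 8+15+26+15+18 = 82
00 → T9 → N4 → J2 → N2 → M8: 8+15+23+9+15 = 70
00 → T9 → N4 → J2 → M8 → N2: 8+15+23+18+15 = 79
00 → T9 → N4 → M8 → N2 → J2: 8+15+19+15+9 = 66
00 → T9 → N4 → M8 → J2 → N2: 8+15+19+18+9 = 69
00 → T9 → J2 → N2 → N4 → M8: 8+14+9+26+19 = 76
00 → T9 → J2 → N2 → M8 → N4: 8+14+9+15+19 = 65
… (106 more)
00 → N4 → T9 → M8 → N2 → J2: 11+15+4+15+9 = 54  ← best
The minimum is 54.
One shortest path: 00 → N4 → T9 → M8 → N2 → J2.

54 min — the minimum one-way total.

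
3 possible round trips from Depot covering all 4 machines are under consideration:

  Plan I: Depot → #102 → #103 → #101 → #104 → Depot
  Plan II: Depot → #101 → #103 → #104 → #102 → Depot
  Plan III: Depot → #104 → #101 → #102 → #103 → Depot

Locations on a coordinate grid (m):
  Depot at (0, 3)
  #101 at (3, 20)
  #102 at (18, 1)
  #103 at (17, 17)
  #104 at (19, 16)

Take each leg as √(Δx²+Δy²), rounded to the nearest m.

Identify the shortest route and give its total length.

Plan I: 18 + 16 + 14 + 16 + 23 = 87
Plan II: 17 + 14 + 2 + 15 + 18 = 66
Plan III: 23 + 16 + 24 + 16 + 22 = 101

66 m — Plan II is the shortest.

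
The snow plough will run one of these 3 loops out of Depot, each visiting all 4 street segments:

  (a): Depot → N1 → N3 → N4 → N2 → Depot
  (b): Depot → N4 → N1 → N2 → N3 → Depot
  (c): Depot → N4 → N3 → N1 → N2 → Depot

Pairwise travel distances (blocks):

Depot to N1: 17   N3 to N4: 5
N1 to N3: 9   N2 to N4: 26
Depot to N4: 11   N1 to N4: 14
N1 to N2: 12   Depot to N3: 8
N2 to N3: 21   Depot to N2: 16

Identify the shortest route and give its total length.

53 blocks — (c) is the shortest.

(a): 17 + 9 + 5 + 26 + 16 = 73
(b): 11 + 14 + 12 + 21 + 8 = 66
(c): 11 + 5 + 9 + 12 + 16 = 53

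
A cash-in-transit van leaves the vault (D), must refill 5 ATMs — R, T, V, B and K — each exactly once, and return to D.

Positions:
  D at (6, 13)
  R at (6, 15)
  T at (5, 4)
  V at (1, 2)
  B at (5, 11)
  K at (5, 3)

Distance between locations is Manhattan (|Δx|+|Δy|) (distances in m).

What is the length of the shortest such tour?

Shortest round trip = 36 m.

With 5 stops there are 5!/2 = 60 distinct round trips (a route and its reverse cost the same).
D → R → T → V → B → K → D: 2+12+6+13+8+11 = 52
D → R → T → V → K → B → D: 2+12+6+5+8+3 = 36
D → R → T → B → V → K → D: 2+12+7+13+5+11 = 50
D → R → T → B → K → V → D: 2+12+7+8+5+16 = 50
D → R → T → K → V → B → D: 2+12+1+5+13+3 = 36
D → R → T → K → B → V → D: 2+12+1+8+13+16 = 52
D → R → V → T → B → K → D: 2+18+6+7+8+11 = 52
D → R → V → T → K → B → D: 2+18+6+1+8+3 = 38
D → R → V → B → T → K → D: 2+18+13+7+1+11 = 52
D → R → V → B → K → T → D: 2+18+13+8+1+10 = 52
D → R → V → K → T → B → D: 2+18+5+1+7+3 = 36
D → R → V → K → B → T → D: 2+18+5+8+7+10 = 50
D → R → B → T → V → K → D: 2+5+7+6+5+11 = 36
D → R → B → T → K → V → D: 2+5+7+1+5+16 = 36
… (46 more)
The minimum is 36.
One optimal route: D → R → T → V → K → B → D (or its reverse).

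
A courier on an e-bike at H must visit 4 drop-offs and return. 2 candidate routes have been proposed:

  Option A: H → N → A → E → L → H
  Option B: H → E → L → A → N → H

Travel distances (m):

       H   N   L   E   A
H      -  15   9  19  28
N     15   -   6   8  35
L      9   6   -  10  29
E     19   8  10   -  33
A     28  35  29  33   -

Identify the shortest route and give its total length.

Shortest is Option A, total 102 m.

Option A: 15 + 35 + 33 + 10 + 9 = 102
Option B: 19 + 10 + 29 + 35 + 15 = 108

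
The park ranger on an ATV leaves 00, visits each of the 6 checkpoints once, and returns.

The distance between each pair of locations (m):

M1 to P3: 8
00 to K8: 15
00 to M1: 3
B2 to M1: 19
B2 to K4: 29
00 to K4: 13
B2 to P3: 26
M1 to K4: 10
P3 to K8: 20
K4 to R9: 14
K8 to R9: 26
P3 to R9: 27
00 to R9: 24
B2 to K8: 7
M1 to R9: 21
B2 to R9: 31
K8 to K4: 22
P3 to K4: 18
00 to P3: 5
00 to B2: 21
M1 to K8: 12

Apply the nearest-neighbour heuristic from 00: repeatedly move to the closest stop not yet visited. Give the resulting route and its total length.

00 → [M1:3 / P3:5 / K4:13 / K8:15 / B2:21 / R9:24] → M1 (3)
M1 → [P3:8 / K4:10 / K8:12 / B2:19 / R9:21] → P3 (8)
P3 → [K4:18 / K8:20 / B2:26 / R9:27] → K4 (18)
K4 → [R9:14 / K8:22 / B2:29] → R9 (14)
R9 → [K8:26 / B2:31] → K8 (26)
K8 → [B2:7] → B2 (7)
Return B2→00: 21.
Total = 3 + 8 + 18 + 14 + 26 + 7 + 21 = 97.

Total distance 97 m via the nearest-neighbour route 00 → M1 → P3 → K4 → R9 → K8 → B2 → 00.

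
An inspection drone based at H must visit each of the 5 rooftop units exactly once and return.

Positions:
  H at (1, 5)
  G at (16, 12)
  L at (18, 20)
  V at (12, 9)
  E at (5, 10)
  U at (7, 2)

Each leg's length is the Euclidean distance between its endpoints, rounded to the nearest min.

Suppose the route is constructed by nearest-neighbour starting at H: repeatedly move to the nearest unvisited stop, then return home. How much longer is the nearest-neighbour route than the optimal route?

The nearest-neighbour route is 3 min longer than optimal.

H: E=6, U=7, V=12, G=17, L=23 ⇒ E
E: V=7, U=8, G=11, L=16 ⇒ V
V: G=5, U=9, L=13 ⇒ G
G: L=8, U=13 ⇒ L
L: U=21 ⇒ U
NN route H → E → V → G → L → U → H costs 54.
Optimal: H → E → L → G → V → U → H costs 51 (by enumerating all 60 distinct tours).
Excess = 54 − 51 = 3.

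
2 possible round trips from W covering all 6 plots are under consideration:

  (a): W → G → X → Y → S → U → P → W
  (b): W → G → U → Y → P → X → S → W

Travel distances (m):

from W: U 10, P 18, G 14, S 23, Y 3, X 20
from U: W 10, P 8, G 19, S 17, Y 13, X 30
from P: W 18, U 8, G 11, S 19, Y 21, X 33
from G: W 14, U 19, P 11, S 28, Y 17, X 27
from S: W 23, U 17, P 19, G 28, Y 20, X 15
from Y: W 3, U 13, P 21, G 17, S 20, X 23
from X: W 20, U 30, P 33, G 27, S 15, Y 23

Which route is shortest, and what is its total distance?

(a): 14 + 27 + 23 + 20 + 17 + 8 + 18 = 127
(b): 14 + 19 + 13 + 21 + 33 + 15 + 23 = 138

127 m — (a) is the shortest.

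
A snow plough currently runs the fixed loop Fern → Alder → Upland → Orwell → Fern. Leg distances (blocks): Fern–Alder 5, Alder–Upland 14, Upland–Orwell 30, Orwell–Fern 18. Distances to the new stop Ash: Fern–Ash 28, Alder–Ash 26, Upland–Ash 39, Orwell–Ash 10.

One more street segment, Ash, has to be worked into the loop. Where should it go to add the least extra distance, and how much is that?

Insertion cost between consecutive stops i–j is d(i,Ash) + d(Ash,j) − d(i,j):
  between Fern and Alder: 28 + 26 − 5 = 49
  between Alder and Upland: 26 + 39 − 14 = 51
  between Upland and Orwell: 39 + 10 − 30 = 19
  between Orwell and Fern: 10 + 28 − 18 = 20
Cheapest insertion is between Upland and Orwell, adding 19.
New total = 67 + 19 = 86.

Adding 19 blocks by placing Ash on the Upland–Orwell leg.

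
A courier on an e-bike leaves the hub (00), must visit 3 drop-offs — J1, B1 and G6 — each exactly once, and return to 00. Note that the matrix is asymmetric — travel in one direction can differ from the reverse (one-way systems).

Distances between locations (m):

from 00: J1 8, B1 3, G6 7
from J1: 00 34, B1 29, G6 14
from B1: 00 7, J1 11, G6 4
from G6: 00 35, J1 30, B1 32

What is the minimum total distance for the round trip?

00-J1-B1-G6-00: 8+29+4+35 = 76
00-J1-G6-B1-00: 8+14+32+7 = 61
00-B1-J1-G6-00: 3+11+14+35 = 63
00-B1-G6-J1-00: 3+4+30+34 = 71
00-G6-J1-B1-00: 7+30+29+7 = 73
00-G6-B1-J1-00: 7+32+11+34 = 84
The minimum is 61.
One optimal route: 00 → J1 → G6 → B1 → 00.

61 m — the shortest possible round trip.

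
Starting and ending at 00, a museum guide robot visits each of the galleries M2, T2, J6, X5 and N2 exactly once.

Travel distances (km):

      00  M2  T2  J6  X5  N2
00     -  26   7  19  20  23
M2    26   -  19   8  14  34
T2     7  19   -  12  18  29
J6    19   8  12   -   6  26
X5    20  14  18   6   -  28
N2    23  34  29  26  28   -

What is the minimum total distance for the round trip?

There are 60 distinct closed tours to check (reversals are equivalent).
00-M2-T2-J6-X5-N2-00: 26+19+12+6+28+23 = 114
00-M2-T2-J6-N2-X5-00: 26+19+12+26+28+20 = 131
00-M2-T2-X5-J6-N2-00: 26+19+18+6+26+23 = 118
00-M2-T2-X5-N2-J6-00: 26+19+18+28+26+19 = 136
00-M2-T2-N2-J6-X5-00: 26+19+29+26+6+20 = 126
00-M2-T2-N2-X5-J6-00: 26+19+29+28+6+19 = 127
00-M2-J6-T2-X5-N2-00: 26+8+12+18+28+23 = 115
00-M2-J6-T2-N2-X5-00: 26+8+12+29+28+20 = 123
00-M2-J6-X5-T2-N2-00: 26+8+6+18+29+23 = 110
00-M2-J6-X5-N2-T2-00: 26+8+6+28+29+7 = 104
00-M2-J6-N2-T2-X5-00: 26+8+26+29+18+20 = 127
00-M2-J6-N2-X5-T2-00: 26+8+26+28+18+7 = 113
00-M2-X5-T2-J6-N2-00: 26+14+18+12+26+23 = 119
00-M2-X5-T2-N2-J6-00: 26+14+18+29+26+19 = 132
… (46 more)
00-T2-M2-J6-X5-N2-00: 7+19+8+6+28+23 = 91  ← best
The minimum is 91.
One optimal route: 00 → T2 → M2 → J6 → X5 → N2 → 00 (or its reverse).

Shortest round trip = 91 km.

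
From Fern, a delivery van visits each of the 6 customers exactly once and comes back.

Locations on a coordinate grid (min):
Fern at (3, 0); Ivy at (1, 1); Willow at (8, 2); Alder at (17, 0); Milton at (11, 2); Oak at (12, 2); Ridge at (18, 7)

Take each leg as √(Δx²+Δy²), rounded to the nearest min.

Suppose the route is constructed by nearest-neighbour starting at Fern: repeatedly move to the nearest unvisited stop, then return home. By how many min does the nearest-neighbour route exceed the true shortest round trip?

Fern: Ivy=2, Willow=5, Milton=8, Oak=9, Alder=14, Ridge=17 ⇒ Ivy
Ivy: Willow=7, Milton=10, Oak=11, Alder=16, Ridge=18 ⇒ Willow
Willow: Milton=3, Oak=4, Alder=9, Ridge=11 ⇒ Milton
Milton: Oak=1, Alder=6, Ridge=9 ⇒ Oak
Oak: Alder=5, Ridge=8 ⇒ Alder
Alder: Ridge=7 ⇒ Ridge
NN route Fern → Ivy → Willow → Milton → Oak → Alder → Ridge → Fern costs 42.
Optimal: Fern → Ivy → Willow → Ridge → Alder → Oak → Milton → Fern costs 41 (by enumerating all 360 distinct tours).
Excess = 42 − 41 = 1.

Excess over optimum: 1 min.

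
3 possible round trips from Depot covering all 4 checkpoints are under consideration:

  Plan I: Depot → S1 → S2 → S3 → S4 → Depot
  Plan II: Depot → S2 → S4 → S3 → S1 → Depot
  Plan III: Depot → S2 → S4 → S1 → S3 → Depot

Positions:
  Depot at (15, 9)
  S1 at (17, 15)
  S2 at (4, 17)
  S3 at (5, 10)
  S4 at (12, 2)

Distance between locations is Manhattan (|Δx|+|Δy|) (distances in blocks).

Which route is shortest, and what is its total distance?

Shortest is Plan I, total 56 blocks.

Plan I: 8 + 15 + 8 + 15 + 10 = 56
Plan II: 19 + 23 + 15 + 17 + 8 = 82
Plan III: 19 + 23 + 18 + 17 + 11 = 88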